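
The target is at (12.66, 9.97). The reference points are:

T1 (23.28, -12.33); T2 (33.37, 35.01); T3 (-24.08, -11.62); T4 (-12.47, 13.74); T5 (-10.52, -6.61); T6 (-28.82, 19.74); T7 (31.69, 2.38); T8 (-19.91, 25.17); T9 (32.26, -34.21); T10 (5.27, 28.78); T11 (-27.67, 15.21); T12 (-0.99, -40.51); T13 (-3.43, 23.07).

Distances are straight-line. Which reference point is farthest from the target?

Distances from (12.66, 9.97):
T1: 24.70
T2: 32.49
T3: 42.61
T4: 25.41
T5: 28.50
T6: 42.62
T7: 20.49
T8: 35.94
T9: 48.33
T10: 20.21
T11: 40.67
T12: 52.29
T13: 20.75
Maximum: T12 at 52.29.

T12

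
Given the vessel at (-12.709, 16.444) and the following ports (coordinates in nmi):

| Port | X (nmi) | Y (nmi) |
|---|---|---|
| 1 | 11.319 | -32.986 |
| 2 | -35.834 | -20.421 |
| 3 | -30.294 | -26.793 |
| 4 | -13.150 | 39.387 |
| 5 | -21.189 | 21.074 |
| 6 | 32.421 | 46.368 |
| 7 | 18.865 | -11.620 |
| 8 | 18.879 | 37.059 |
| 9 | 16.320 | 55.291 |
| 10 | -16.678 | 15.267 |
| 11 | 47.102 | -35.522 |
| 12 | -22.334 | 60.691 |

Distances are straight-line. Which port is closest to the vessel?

Distances from (-12.709, 16.444):
1: √((24.028)² + (-49.430)²) = √(577.34478 + 2443.32490) = 54.961 nmi
2: √((-23.125)² + (-36.865)²) = √(534.76563 + 1359.02822) = 43.518 nmi
3: √((-17.585)² + (-43.237)²) = √(309.23223 + 1869.43817) = 46.676 nmi
4: √((-0.441)² + (22.943)²) = √(0.19448 + 526.38125) = 22.947 nmi
5: √((-8.480)² + (4.630)²) = √(71.91040 + 21.43690) = 9.662 nmi
6: √((45.130)² + (29.924)²) = √(2036.71690 + 895.44578) = 54.149 nmi
7: √((31.574)² + (-28.064)²) = √(996.91748 + 787.58810) = 42.243 nmi
8: √((31.588)² + (20.615)²) = √(997.80174 + 424.97822) = 37.720 nmi
9: √((29.029)² + (38.847)²) = √(842.68284 + 1509.08941) = 48.495 nmi
10: √((-3.969)² + (-1.177)²) = √(15.75296 + 1.38533) = 4.140 nmi
11: √((59.811)² + (-51.966)²) = √(3577.35572 + 2700.46516) = 79.233 nmi
12: √((-9.625)² + (44.247)²) = √(92.64062 + 1957.79701) = 45.282 nmi
Minimum: 10 at 4.140 nmi.

10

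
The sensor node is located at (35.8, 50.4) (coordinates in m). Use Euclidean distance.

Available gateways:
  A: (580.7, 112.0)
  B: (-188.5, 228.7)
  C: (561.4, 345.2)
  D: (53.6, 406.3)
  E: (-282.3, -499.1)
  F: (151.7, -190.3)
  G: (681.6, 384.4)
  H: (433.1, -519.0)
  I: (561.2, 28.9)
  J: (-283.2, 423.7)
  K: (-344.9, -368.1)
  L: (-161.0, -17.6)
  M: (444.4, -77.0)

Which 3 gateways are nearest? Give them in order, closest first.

L, F, B

Distances from (35.8, 50.4):
A: √((544.9)² + (61.6)²) = √(296916.010 + 3794.560) = 548.4 m
B: √((-224.3)² + (178.3)²) = √(50310.490 + 31790.890) = 286.5 m
C: √((525.6)² + (294.8)²) = √(276255.360 + 86907.040) = 602.6 m
D: √((17.8)² + (355.9)²) = √(316.840 + 126664.810) = 356.3 m
E: √((-318.1)² + (-549.5)²) = √(101187.610 + 301950.250) = 634.9 m
F: √((115.9)² + (-240.7)²) = √(13432.810 + 57936.490) = 267.2 m
G: √((645.8)² + (334.0)²) = √(417057.640 + 111556.000) = 727.1 m
H: √((397.3)² + (-569.4)²) = √(157847.290 + 324216.360) = 694.3 m
I: √((525.4)² + (-21.5)²) = √(276045.160 + 462.250) = 525.8 m
J: √((-319.0)² + (373.3)²) = √(101761.000 + 139352.890) = 491.0 m
K: √((-380.7)² + (-418.5)²) = √(144932.490 + 175142.250) = 565.8 m
L: √((-196.8)² + (-68.0)²) = √(38730.240 + 4624.000) = 208.2 m
M: √((408.6)² + (-127.4)²) = √(166953.960 + 16230.760) = 428.0 m
Sorted: L (208.2 m) < F (267.2 m) < B (286.5 m) < D (356.3 m) < M (428.0 m) < …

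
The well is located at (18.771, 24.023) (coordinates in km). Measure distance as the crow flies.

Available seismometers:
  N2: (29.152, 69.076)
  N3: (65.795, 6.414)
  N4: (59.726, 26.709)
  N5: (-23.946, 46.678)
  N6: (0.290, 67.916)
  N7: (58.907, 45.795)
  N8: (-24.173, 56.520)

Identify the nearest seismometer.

Distances from (18.771, 24.023):
N2: √((10.381)² + (45.053)²) = √(107.76516 + 2029.77281) = 46.234 km
N3: √((47.024)² + (-17.609)²) = √(2211.25658 + 310.07688) = 50.213 km
N4: √((40.955)² + (2.686)²) = √(1677.31202 + 7.21460) = 41.043 km
N5: √((-42.717)² + (22.655)²) = √(1824.74209 + 513.24902) = 48.353 km
N6: √((-18.481)² + (43.893)²) = √(341.54736 + 1926.59545) = 47.625 km
N7: √((40.136)² + (21.772)²) = √(1610.89850 + 474.01998) = 45.661 km
N8: √((-42.944)² + (32.497)²) = √(1844.18714 + 1056.05501) = 53.854 km
Minimum: N4 at 41.043 km.

N4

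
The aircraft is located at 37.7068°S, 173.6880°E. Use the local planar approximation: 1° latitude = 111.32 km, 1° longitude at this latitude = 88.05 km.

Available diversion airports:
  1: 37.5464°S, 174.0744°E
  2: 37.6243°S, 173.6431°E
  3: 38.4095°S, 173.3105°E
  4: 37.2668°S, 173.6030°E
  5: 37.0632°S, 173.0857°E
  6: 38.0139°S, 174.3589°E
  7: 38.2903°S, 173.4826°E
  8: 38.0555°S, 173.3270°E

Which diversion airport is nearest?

2

Distances from 37.7068°S, 173.6880°E:
1: 38.4234 km
2: 9.9987 km
3: 84.9936 km
4: 49.5493 km
5: 89.1377 km
6: 68.2517 km
7: 67.4260 km
8: 50.1711 km
Minimum: 2 at 9.9987 km.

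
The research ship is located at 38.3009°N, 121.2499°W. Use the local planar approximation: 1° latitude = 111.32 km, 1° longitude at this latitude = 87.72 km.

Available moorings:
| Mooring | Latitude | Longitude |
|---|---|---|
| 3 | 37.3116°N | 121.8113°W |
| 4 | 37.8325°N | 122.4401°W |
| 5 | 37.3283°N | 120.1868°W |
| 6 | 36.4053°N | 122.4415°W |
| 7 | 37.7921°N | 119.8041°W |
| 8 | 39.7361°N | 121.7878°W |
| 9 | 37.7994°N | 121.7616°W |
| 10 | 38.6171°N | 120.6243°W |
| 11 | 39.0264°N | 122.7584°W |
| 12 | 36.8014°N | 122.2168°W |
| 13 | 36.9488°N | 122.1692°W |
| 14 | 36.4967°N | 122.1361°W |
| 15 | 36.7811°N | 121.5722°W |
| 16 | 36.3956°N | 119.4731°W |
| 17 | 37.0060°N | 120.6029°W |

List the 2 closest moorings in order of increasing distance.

Distances from 38.3009°N, 121.2499°W:
3: 120.6380 km
4: 116.7008 km
5: 142.8946 km
6: 235.4880 km
7: 138.8984 km
8: 166.5884 km
9: 71.6340 km
10: 65.1963 km
11: 155.0248 km
12: 187.2367 km
13: 170.7570 km
14: 215.3630 km
15: 171.5301 km
16: 263.2075 km
17: 154.9188 km
Sorted: 10 (65.1963 km) < 9 (71.6340 km) < 4 (116.7008 km) < 3 (120.6380 km) < …

10, 9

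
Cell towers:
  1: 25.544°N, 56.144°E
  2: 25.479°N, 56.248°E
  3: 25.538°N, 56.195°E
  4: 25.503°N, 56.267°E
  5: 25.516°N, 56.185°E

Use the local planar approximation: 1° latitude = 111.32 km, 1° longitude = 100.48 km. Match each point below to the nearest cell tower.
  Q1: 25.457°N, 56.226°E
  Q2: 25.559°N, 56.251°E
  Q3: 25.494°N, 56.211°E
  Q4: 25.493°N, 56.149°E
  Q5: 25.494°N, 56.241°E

Q1→2; Q2→3; Q3→5; Q4→5; Q5→2

Q1 at 25.457°N, 56.226°E:
  1: √((0.087·111.32)² + (-0.082·100.48)²) = √(93.79613 + 67.88705) = 12.715 km
  2: √((0.022·111.32)² + (0.022·100.48)²) = √(5.99780 + 4.88658) = 3.299 km
  3: √((0.081·111.32)² + (-0.031·100.48)²) = √(81.30485 + 9.70248) = 9.540 km
  4: √((0.046·111.32)² + (0.041·100.48)²) = √(26.22177 + 16.97176) = 6.572 km
  5: √((0.059·111.32)² + (-0.041·100.48)²) = √(43.13705 + 16.97176) = 7.753 km
  → nearest: 2 (3.299 km)
Q2 at 25.559°N, 56.251°E:
  1: √((-0.015·111.32)² + (-0.107·100.48)²) = √(2.78823 + 115.59174) = 10.880 km
  2: √((-0.080·111.32)² + (-0.003·100.48)²) = √(79.30971 + 0.09087) = 8.911 km
  3: √((-0.021·111.32)² + (-0.056·100.48)²) = √(5.46493 + 31.66178) = 6.093 km
  4: √((-0.056·111.32)² + (0.016·100.48)²) = √(38.86176 + 2.58463) = 6.438 km
  5: √((-0.043·111.32)² + (-0.066·100.48)²) = √(22.91307 + 43.97918) = 8.179 km
  → nearest: 3 (6.093 km)
Q3 at 25.494°N, 56.211°E:
  1: √((0.050·111.32)² + (-0.067·100.48)²) = √(30.98036 + 45.32198) = 8.735 km
  2: √((-0.015·111.32)² + (0.037·100.48)²) = √(2.78823 + 13.82174) = 4.076 km
  3: √((0.044·111.32)² + (-0.016·100.48)²) = √(23.99119 + 2.58463) = 5.155 km
  4: √((0.009·111.32)² + (0.056·100.48)²) = √(1.00376 + 31.66178) = 5.715 km
  5: √((0.022·111.32)² + (-0.026·100.48)²) = √(5.99780 + 6.82505) = 3.581 km
  → nearest: 5 (3.581 km)
Q4 at 25.493°N, 56.149°E:
  1: √((0.051·111.32)² + (-0.005·100.48)²) = √(32.23196 + 0.25241) = 5.700 km
  2: √((-0.014·111.32)² + (0.099·100.48)²) = √(2.42886 + 98.95315) = 10.069 km
  3: √((0.045·111.32)² + (0.046·100.48)²) = √(25.09409 + 21.36362) = 6.816 km
  4: √((0.010·111.32)² + (0.118·100.48)²) = √(1.23921 + 140.57991) = 11.909 km
  5: √((0.023·111.32)² + (0.036·100.48)²) = √(6.55544 + 13.08471) = 4.432 km
  → nearest: 5 (4.432 km)
Q5 at 25.494°N, 56.241°E:
  1: √((0.050·111.32)² + (-0.097·100.48)²) = √(30.98036 + 94.99543) = 11.224 km
  2: √((-0.015·111.32)² + (0.007·100.48)²) = √(2.78823 + 0.49472) = 1.812 km
  3: √((0.044·111.32)² + (-0.046·100.48)²) = √(23.99119 + 21.36362) = 6.735 km
  4: √((0.009·111.32)² + (0.026·100.48)²) = √(1.00376 + 6.82505) = 2.798 km
  5: √((0.022·111.32)² + (-0.056·100.48)²) = √(5.99780 + 31.66178) = 6.137 km
  → nearest: 2 (1.812 km)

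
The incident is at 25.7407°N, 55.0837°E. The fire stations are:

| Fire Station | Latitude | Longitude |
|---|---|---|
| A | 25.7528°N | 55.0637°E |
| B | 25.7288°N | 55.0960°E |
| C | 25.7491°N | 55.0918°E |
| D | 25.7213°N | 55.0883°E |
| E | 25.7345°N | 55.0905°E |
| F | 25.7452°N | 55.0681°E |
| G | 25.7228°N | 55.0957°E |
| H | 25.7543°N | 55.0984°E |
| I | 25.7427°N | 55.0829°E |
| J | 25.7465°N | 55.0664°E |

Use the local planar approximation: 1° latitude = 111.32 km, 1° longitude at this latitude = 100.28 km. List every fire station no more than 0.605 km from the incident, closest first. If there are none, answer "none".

I

Distances from 25.7407°N, 55.0837°E:
A: √((0.0121·111.32)² + (-0.0200·100.28)²) = √(1.814334 + 4.022431) = 2.4159 km
B: √((-0.0119·111.32)² + (0.0123·100.28)²) = √(1.754851 + 1.521384) = 1.8100 km
C: √((0.0084·111.32)² + (0.0081·100.28)²) = √(0.874390 + 0.659779) = 1.2386 km
D: √((-0.0194·111.32)² + (0.0046·100.28)²) = √(4.663907 + 0.212787) = 2.2083 km
E: √((-0.0062·111.32)² + (0.0068·100.28)²) = √(0.476354 + 0.464993) = 0.9702 km
F: √((0.0045·111.32)² + (-0.0156·100.28)²) = √(0.250941 + 2.447247) = 1.6426 km
G: √((-0.0179·111.32)² + (0.0120·100.28)²) = √(3.970566 + 1.448075) = 2.3278 km
H: √((0.0136·111.32)² + (0.0147·100.28)²) = √(2.292051 + 2.173018) = 2.1131 km
I: √((0.0020·111.32)² + (-0.0008·100.28)²) = √(0.049569 + 0.006436) = 0.2367 km
J: √((0.0058·111.32)² + (-0.0173·100.28)²) = √(0.416872 + 3.009684) = 1.8511 km
Threshold 0.605 km: I (0.2367 km) is within range.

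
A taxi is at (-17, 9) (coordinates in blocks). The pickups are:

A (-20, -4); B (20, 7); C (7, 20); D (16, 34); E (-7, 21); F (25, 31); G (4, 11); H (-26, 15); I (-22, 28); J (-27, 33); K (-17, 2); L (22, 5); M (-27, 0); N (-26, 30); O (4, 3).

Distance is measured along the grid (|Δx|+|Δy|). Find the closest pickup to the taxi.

Distances from (-17, 9):
A: |-3| + |-13| = 3 + 13 = 16 blocks
B: |37| + |-2| = 37 + 2 = 39 blocks
C: |24| + |11| = 24 + 11 = 35 blocks
D: |33| + |25| = 33 + 25 = 58 blocks
E: |10| + |12| = 10 + 12 = 22 blocks
F: |42| + |22| = 42 + 22 = 64 blocks
G: |21| + |2| = 21 + 2 = 23 blocks
H: |-9| + |6| = 9 + 6 = 15 blocks
I: |-5| + |19| = 5 + 19 = 24 blocks
J: |-10| + |24| = 10 + 24 = 34 blocks
K: |0| + |-7| = 0 + 7 = 7 blocks
L: |39| + |-4| = 39 + 4 = 43 blocks
M: |-10| + |-9| = 10 + 9 = 19 blocks
N: |-9| + |21| = 9 + 21 = 30 blocks
O: |21| + |-6| = 21 + 6 = 27 blocks
Minimum: K at 7 blocks.

K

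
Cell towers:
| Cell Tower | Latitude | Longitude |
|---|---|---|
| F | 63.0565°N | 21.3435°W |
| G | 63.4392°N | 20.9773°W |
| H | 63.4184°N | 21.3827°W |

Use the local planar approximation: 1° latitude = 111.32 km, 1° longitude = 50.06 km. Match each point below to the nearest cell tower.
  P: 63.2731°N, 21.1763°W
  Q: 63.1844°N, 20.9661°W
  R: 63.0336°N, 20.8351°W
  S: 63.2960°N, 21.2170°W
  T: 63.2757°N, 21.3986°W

P at 63.2731°N, 21.1763°W:
  F: 25.5234 km
  G: 21.0031 km
  H: 19.1933 km
  → nearest: H (19.1933 km)
Q at 63.1844°N, 20.9661°W:
  F: 23.6569 km
  G: 28.3699 km
  H: 33.3688 km
  → nearest: F (23.6569 km)
R at 63.0336°N, 20.8351°W:
  F: 25.5779 km
  G: 45.7091 km
  H: 50.8565 km
  → nearest: F (25.5779 km)
S at 63.2960°N, 21.2170°W:
  F: 27.4029 km
  G: 19.9525 km
  H: 15.9519 km
  → nearest: H (15.9519 km)
T at 63.2757°N, 21.3986°W:
  F: 24.5567 km
  G: 27.8580 km
  H: 15.9053 km
  → nearest: H (15.9053 km)

P→H; Q→F; R→F; S→H; T→H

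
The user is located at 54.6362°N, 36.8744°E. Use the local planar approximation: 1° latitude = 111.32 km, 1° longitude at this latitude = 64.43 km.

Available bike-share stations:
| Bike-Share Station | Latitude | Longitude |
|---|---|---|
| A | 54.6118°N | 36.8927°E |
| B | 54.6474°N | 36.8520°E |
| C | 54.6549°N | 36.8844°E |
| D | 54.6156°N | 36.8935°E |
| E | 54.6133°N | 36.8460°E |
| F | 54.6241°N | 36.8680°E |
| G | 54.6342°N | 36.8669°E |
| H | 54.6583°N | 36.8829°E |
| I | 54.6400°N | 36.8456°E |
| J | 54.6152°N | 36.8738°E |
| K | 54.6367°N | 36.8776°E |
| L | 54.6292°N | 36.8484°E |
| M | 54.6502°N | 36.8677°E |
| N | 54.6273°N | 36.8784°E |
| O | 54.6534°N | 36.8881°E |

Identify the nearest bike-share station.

Distances from 54.6362°N, 36.8744°E:
A: √((-0.0244·111.32)² + (0.0183·64.43)²) = √(7.377786 + 1.390204) = 2.9611 km
B: √((0.0112·111.32)² + (-0.0224·64.43)²) = √(1.554470 + 2.082919) = 1.9072 km
C: √((0.0187·111.32)² + (0.0100·64.43)²) = √(4.333408 + 0.415122) = 2.1791 km
D: √((-0.0206·111.32)² + (0.0191·64.43)²) = √(5.258730 + 1.514408) = 2.6025 km
E: √((-0.0229·111.32)² + (-0.0284·64.43)²) = √(6.498563 + 3.348212) = 3.1380 km
F: √((-0.0121·111.32)² + (-0.0064·64.43)²) = √(1.814334 + 0.170034) = 1.4087 km
G: √((-0.0020·111.32)² + (-0.0075·64.43)²) = √(0.049569 + 0.233506) = 0.5320 km
H: √((0.0221·111.32)² + (0.0085·64.43)²) = √(6.052446 + 0.299926) = 2.5204 km
I: √((0.0038·111.32)² + (-0.0288·64.43)²) = √(0.178943 + 3.443192) = 1.9032 km
J: √((-0.0210·111.32)² + (-0.0006·64.43)²) = √(5.464935 + 0.001494) = 2.3380 km
K: √((0.0005·111.32)² + (0.0032·64.43)²) = √(0.003098 + 0.042509) = 0.2136 km
L: √((-0.0070·111.32)² + (-0.0260·64.43)²) = √(0.607215 + 2.806228) = 1.8476 km
M: √((0.0140·111.32)² + (-0.0067·64.43)²) = √(2.428860 + 0.186348) = 1.6172 km
N: √((-0.0089·111.32)² + (0.0040·64.43)²) = √(0.981582 + 0.066420) = 1.0237 km
O: √((0.0172·111.32)² + (0.0137·64.43)²) = √(3.666091 + 0.779143) = 2.1084 km
Minimum: K at 0.2136 km.

K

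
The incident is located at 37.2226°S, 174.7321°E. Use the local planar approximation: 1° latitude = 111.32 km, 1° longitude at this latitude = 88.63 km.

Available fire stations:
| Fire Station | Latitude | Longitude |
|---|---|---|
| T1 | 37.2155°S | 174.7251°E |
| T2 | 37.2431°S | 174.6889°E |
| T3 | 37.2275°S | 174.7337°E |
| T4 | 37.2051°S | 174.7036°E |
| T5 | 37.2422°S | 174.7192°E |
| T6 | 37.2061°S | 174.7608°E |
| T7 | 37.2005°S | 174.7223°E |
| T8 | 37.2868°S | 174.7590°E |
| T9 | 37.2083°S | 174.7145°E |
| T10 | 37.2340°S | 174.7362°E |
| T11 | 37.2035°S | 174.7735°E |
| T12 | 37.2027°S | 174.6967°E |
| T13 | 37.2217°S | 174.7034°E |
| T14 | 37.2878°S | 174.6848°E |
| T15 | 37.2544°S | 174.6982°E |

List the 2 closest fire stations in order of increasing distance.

T3, T1

Distances from 37.2226°S, 174.7321°E:
T1: 1.0048 km
T2: 4.4573 km
T3: 0.5636 km
T4: 3.1899 km
T5: 2.4633 km
T6: 3.1375 km
T7: 2.6090 km
T8: 7.5339 km
T9: 2.2287 km
T10: 1.3200 km
T11: 4.2408 km
T12: 3.8407 km
T13: 2.5457 km
T14: 8.3818 km
T15: 4.6431 km
Sorted: T3 (0.5636 km) < T1 (1.0048 km) < T10 (1.3200 km) < T9 (2.2287 km) < …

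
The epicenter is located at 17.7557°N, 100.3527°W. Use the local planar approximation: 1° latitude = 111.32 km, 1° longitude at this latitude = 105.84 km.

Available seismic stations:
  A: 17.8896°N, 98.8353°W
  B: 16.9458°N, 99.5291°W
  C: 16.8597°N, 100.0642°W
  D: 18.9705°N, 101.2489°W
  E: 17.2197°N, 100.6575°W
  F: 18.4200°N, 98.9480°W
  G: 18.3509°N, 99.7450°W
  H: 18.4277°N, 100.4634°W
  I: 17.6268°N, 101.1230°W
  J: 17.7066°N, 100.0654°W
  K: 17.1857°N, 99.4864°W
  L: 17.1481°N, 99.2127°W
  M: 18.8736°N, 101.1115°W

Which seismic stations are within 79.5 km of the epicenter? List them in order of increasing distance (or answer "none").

J, E, H

Distances from 17.7557°N, 100.3527°W:
A: 161.2918 km
B: 125.4076 km
C: 104.3120 km
D: 165.1812 km
E: 67.8301 km
F: 166.0493 km
G: 92.3418 km
H: 75.7190 km
I: 82.7817 km
J: 30.8952 km
K: 111.5039 km
L: 138.3227 km
M: 148.1094 km
Threshold 79.5 km: J (30.8952 km), E (67.8301 km), H (75.7190 km) are within range.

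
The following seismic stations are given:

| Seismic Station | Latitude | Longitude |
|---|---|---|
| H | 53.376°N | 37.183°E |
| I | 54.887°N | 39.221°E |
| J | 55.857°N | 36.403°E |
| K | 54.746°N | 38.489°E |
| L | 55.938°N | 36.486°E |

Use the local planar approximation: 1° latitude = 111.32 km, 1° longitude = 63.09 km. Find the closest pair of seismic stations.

Pairwise distances:
H–I: √((1.511·111.32)² + (2.038·63.09)²) = √(28292.76055 + 16532.15293) = 211.719 km
H–J: √((2.481·111.32)² + (-0.780·63.09)²) = √(76278.11004 + 2421.64378) = 280.535 km
H–K: √((1.370·111.32)² + (1.306·63.09)²) = √(23258.81207 + 6789.02501) = 173.343 km
H–L: √((2.562·111.32)² + (-0.697·63.09)²) = √(81340.08954 + 1933.68893) = 288.572 km
I–J: √((0.970·111.32)² + (-2.818·63.09)²) = √(11659.76678 + 31608.43783) = 208.010 km
I–K: √((-0.141·111.32)² + (-0.732·63.09)²) = √(246.36818 + 2132.76604) = 48.776 km
I–L: √((1.051·111.32)² + (-2.735·63.09)²) = √(13688.37289 + 29773.89937) = 208.476 km
J–K: √((-1.111·111.32)² + (2.086·63.09)²) = √(15295.88160 + 17320.07080) = 180.599 km
J–L: √((0.081·111.32)² + (0.083·63.09)²) = √(81.30485 + 27.42062) = 10.427 km
K–L: √((1.192·111.32)² + (-2.003·63.09)²) = √(17607.54902 + 15969.19240) = 183.240 km
Closest pair: J–L at 10.427 km.

J and L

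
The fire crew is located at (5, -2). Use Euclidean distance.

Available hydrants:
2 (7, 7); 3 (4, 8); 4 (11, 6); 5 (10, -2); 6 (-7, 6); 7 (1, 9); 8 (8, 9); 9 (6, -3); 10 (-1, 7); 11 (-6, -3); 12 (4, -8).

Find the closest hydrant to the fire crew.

9

Distances from (5, -2):
2: 9.22
3: 10.05
4: 10.00
5: 5.00
6: 14.42
7: 11.70
8: 11.40
9: 1.41
10: 10.82
11: 11.05
12: 6.08
Minimum: 9 at 1.41.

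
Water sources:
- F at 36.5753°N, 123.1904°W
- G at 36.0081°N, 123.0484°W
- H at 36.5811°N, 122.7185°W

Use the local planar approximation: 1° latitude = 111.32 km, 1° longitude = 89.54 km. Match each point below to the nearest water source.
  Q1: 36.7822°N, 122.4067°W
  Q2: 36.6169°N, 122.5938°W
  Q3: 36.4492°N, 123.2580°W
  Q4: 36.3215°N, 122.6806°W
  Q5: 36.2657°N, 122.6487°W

Q1 at 36.7822°N, 122.4067°W:
  F: 73.8557 km
  G: 103.5720 km
  H: 35.7855 km
  → nearest: H (35.7855 km)
Q2 at 36.6169°N, 122.5938°W:
  F: 53.6199 km
  G: 79.0562 km
  H: 11.8555 km
  → nearest: H (11.8555 km)
Q3 at 36.4492°N, 123.2580°W:
  F: 15.2868 km
  G: 52.5676 km
  H: 50.4890 km
  → nearest: F (15.2868 km)
Q4 at 36.3215°N, 122.6806°W:
  F: 53.6836 km
  G: 47.9763 km
  H: 29.0972 km
  → nearest: H (29.0972 km)
Q5 at 36.2657°N, 122.6487°W:
  F: 59.5015 km
  G: 45.8604 km
  H: 35.6623 km
  → nearest: H (35.6623 km)

Q1→H; Q2→H; Q3→F; Q4→H; Q5→H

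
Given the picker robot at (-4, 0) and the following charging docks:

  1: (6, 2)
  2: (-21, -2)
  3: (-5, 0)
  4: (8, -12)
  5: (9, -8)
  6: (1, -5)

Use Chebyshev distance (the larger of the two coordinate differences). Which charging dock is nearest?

Distances from (-4, 0):
1: max(|10|, |2|) = 10
2: max(|-17|, |-2|) = 17
3: max(|-1|, |0|) = 1
4: max(|12|, |-12|) = 12
5: max(|13|, |-8|) = 13
6: max(|5|, |-5|) = 5
Minimum: 3 at 1.

3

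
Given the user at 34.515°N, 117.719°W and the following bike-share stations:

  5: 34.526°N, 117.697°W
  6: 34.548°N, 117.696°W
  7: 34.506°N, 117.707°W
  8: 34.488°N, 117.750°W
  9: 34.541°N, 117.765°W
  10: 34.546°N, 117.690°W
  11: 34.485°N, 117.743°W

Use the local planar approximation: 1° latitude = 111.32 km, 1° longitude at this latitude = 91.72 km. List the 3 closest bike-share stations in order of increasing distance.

7, 5, 11

Distances from 34.515°N, 117.719°W:
5: √((0.011·111.32)² + (0.022·91.72)²) = √(1.49945 + 4.07168) = 2.360 km
6: √((0.033·111.32)² + (0.023·91.72)²) = √(13.49504 + 4.45024) = 4.236 km
7: √((-0.009·111.32)² + (0.012·91.72)²) = √(1.00376 + 1.21141) = 1.488 km
8: √((-0.027·111.32)² + (-0.031·91.72)²) = √(9.03387 + 8.08447) = 4.137 km
9: √((0.026·111.32)² + (-0.046·91.72)²) = √(8.37709 + 17.80097) = 5.116 km
10: √((0.031·111.32)² + (0.029·91.72)²) = √(11.90885 + 7.07496) = 4.357 km
11: √((-0.030·111.32)² + (-0.024·91.72)²) = √(11.15293 + 4.84563) = 4.000 km
Sorted: 7 (1.488 km) < 5 (2.360 km) < 11 (4.000 km) < 8 (4.137 km) < 6 (4.236 km) < …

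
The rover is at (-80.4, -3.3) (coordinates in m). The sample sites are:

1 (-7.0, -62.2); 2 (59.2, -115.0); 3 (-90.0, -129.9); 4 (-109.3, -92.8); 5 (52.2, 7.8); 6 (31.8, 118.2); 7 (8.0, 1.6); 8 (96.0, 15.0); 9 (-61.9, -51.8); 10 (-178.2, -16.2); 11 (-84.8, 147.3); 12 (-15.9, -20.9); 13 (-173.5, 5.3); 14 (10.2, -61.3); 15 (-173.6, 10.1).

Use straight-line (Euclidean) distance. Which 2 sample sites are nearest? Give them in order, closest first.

9, 12

Distances from (-80.4, -3.3):
1: 94.11 m
2: 178.79 m
3: 126.96 m
4: 94.05 m
5: 133.06 m
6: 165.38 m
7: 88.54 m
8: 177.35 m
9: 51.91 m
10: 98.65 m
11: 150.66 m
12: 66.86 m
13: 93.50 m
14: 107.57 m
15: 94.16 m
Sorted: 9 (51.91 m) < 12 (66.86 m) < 7 (88.54 m) < 13 (93.50 m) < …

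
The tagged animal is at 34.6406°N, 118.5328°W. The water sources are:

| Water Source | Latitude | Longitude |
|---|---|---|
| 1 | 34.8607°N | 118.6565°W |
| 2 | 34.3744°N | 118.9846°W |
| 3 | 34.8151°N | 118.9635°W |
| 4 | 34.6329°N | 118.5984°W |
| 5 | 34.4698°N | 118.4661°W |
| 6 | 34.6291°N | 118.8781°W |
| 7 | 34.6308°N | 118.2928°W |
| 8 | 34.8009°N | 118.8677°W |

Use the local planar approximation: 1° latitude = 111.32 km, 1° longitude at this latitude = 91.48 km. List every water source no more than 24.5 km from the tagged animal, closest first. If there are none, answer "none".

4, 5, 7

Distances from 34.6406°N, 118.5328°W:
1: 26.9885 km
2: 50.8563 km
3: 43.9288 km
4: 6.0620 km
5: 19.9685 km
6: 31.6140 km
7: 21.9823 km
8: 35.4547 km
Threshold 24.5 km: 4 (6.0620 km), 5 (19.9685 km), 7 (21.9823 km) are within range.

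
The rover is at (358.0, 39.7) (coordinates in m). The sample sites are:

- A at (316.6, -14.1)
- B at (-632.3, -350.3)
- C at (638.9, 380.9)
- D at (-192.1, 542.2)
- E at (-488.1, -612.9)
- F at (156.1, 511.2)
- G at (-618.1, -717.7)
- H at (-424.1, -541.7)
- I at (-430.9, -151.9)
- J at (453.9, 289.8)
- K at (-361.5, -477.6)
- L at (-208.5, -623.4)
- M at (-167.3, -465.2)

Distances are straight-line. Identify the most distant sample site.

Distances from (358.0, 39.7):
A: 67.9 m
B: 1064.3 m
C: 442.0 m
D: 745.1 m
E: 1068.5 m
F: 512.9 m
G: 1235.5 m
H: 974.5 m
I: 811.8 m
J: 267.9 m
K: 886.2 m
L: 872.1 m
M: 728.6 m
Maximum: G at 1235.5 m.

G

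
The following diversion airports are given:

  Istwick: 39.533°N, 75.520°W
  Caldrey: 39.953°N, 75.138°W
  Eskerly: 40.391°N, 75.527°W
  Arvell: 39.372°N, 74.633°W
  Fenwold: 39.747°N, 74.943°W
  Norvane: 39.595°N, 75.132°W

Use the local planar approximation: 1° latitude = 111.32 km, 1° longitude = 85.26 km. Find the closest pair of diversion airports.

Fenwold and Norvane

Pairwise distances:
Istwick–Caldrey: 56.980 km
Istwick–Eskerly: 95.514 km
Istwick–Arvell: 77.720 km
Istwick–Fenwold: 54.659 km
Istwick–Norvane: 33.793 km
Caldrey–Eskerly: 58.969 km
Caldrey–Arvell: 77.698 km
Caldrey–Fenwold: 28.325 km
Caldrey–Norvane: 39.856 km
Eskerly–Arvell: 136.665 km
Eskerly–Fenwold: 87.285 km
Eskerly–Norvane: 94.795 km
Arvell–Fenwold: 49.409 km
Arvell–Norvane: 49.258 km
Fenwold–Norvane: 23.366 km
Closest pair: Fenwold–Norvane at 23.366 km.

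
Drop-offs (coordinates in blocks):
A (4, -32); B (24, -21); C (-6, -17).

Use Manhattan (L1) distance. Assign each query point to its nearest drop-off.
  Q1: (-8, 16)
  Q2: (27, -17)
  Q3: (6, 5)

Q1 at (-8, 16):
  A: 60 blocks
  B: 69 blocks
  C: 35 blocks
  → nearest: C (35 blocks)
Q2 at (27, -17):
  A: 38 blocks
  B: 7 blocks
  C: 33 blocks
  → nearest: B (7 blocks)
Q3 at (6, 5):
  A: 39 blocks
  B: 44 blocks
  C: 34 blocks
  → nearest: C (34 blocks)

Q1→C; Q2→B; Q3→C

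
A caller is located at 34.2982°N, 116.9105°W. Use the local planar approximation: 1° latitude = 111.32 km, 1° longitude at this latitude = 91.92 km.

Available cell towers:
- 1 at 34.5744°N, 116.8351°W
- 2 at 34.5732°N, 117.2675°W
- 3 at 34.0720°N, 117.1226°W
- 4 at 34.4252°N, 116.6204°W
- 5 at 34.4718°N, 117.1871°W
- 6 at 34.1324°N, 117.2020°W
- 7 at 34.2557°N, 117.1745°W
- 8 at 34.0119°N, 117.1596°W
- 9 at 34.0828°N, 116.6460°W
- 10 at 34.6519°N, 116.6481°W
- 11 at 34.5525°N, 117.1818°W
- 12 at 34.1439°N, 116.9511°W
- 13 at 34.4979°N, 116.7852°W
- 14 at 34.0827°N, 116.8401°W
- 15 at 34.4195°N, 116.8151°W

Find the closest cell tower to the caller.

Distances from 34.2982°N, 116.9105°W:
1: 31.5181 km
2: 44.8777 km
3: 31.8460 km
4: 30.1819 km
5: 31.9358 km
6: 32.5363 km
7: 24.7238 km
8: 39.2433 km
9: 34.1478 km
10: 46.1743 km
11: 37.7264 km
12: 17.5774 km
13: 25.0371 km
14: 24.8469 km
15: 16.1007 km
Minimum: 15 at 16.1007 km.

15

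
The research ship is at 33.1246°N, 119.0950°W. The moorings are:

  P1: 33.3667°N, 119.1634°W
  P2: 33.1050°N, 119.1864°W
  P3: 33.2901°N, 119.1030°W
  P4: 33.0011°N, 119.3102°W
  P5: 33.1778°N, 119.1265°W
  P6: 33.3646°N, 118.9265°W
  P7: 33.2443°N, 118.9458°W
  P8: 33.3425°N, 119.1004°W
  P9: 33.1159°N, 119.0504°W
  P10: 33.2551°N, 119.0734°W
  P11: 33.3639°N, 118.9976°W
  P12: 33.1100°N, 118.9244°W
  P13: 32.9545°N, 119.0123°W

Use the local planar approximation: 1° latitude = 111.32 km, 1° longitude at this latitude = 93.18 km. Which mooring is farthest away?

P6

Distances from 33.1246°N, 119.0950°W:
P1: 27.6940 km
P2: 8.7917 km
P3: 18.4385 km
P4: 24.3126 km
P5: 6.6097 km
P6: 30.9888 km
P7: 19.2571 km
P8: 24.2618 km
P9: 4.2672 km
P10: 14.6660 km
P11: 28.1425 km
P12: 15.9794 km
P13: 20.4435 km
Maximum: P6 at 30.9888 km.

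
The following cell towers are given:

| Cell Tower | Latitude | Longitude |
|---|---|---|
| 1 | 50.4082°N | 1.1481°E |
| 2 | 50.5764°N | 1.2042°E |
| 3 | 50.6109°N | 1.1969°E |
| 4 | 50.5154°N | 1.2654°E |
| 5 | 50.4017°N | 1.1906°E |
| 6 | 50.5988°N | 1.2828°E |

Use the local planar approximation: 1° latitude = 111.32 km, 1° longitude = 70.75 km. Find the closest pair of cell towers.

Pairwise distances:
1–2: √((0.1682·111.32)² + (0.0561·70.75)²) = √(350.589075 + 15.753556) = 19.1401 km
1–3: √((0.2027·111.32)² + (0.0488·70.75)²) = √(509.159549 + 11.920447) = 22.8272 km
1–4: √((0.1072·111.32)² + (0.1173·70.75)²) = √(142.408518 + 68.872986) = 14.5355 km
1–5: √((-0.0065·111.32)² + (0.0425·70.75)²) = √(0.523568 + 9.041297) = 3.0927 km
1–6: √((0.1906·111.32)² + (0.1347·70.75)²) = √(450.186210 + 90.821377) = 23.2596 km
2–3: √((0.0345·111.32)² + (-0.0073·70.75)²) = √(14.749747 + 0.266746) = 3.8751 km
2–4: √((-0.0610·111.32)² + (0.0612·70.75)²) = √(46.111162 + 18.748034) = 8.0535 km
2–5: √((-0.1747·111.32)² + (-0.0136·70.75)²) = √(378.209301 + 0.925829) = 19.4714 km
2–6: √((0.0224·111.32)² + (0.0786·70.75)²) = √(6.217881 + 30.924165) = 6.0944 km
3–4: √((-0.0955·111.32)² + (0.0685·70.75)²) = √(113.019437 + 23.487351) = 11.6836 km
3–5: √((-0.2092·111.32)² + (-0.0063·70.75)²) = √(542.337651 + 0.198671) = 23.2924 km
3–6: √((-0.0121·111.32)² + (0.0859·70.75)²) = √(1.814334 + 36.935095) = 6.2249 km
4–5: √((-0.1137·111.32)² + (-0.0748·70.75)²) = √(160.201775 + 28.006322) = 13.7189 km
4–6: √((0.0834·111.32)² + (0.0174·70.75)²) = √(86.194290 + 1.515484) = 9.3653 km
5–6: √((0.1971·111.32)² + (0.0922·70.75)²) = √(481.415029 + 42.551486) = 22.8903 km
Closest pair: 1–5 at 3.0927 km.

1 and 5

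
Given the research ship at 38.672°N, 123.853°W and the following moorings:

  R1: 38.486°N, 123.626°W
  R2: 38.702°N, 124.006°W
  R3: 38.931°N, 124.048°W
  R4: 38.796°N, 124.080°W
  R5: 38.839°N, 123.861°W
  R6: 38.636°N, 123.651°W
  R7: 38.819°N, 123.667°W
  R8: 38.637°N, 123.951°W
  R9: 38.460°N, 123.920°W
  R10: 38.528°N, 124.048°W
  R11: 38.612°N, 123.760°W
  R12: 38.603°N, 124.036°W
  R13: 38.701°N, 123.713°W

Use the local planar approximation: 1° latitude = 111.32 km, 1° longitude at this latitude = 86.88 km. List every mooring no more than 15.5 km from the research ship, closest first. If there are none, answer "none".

Distances from 38.672°N, 123.853°W:
R1: √((-0.186·111.32)² + (0.227·86.88)²) = √(428.71856 + 388.94782) = 28.595 km
R2: √((0.030·111.32)² + (-0.153·86.88)²) = √(11.15293 + 176.69428) = 13.706 km
R3: √((0.259·111.32)² + (-0.195·86.88)²) = √(831.27730 + 287.01781) = 33.441 km
R4: √((0.124·111.32)² + (-0.227·86.88)²) = √(190.54158 + 388.94782) = 24.073 km
R5: √((0.167·111.32)² + (-0.008·86.88)²) = √(345.60446 + 0.48308) = 18.603 km
R6: √((-0.036·111.32)² + (0.202·86.88)²) = √(16.06022 + 307.99408) = 18.002 km
R7: √((0.147·111.32)² + (0.186·86.88)²) = √(267.78181 + 261.13526) = 22.998 km
R8: √((-0.035·111.32)² + (-0.098·86.88)²) = √(15.18037 + 72.49228) = 9.363 km
R9: √((-0.212·111.32)² + (-0.067·86.88)²) = √(556.95245 + 33.88358) = 24.307 km
R10: √((-0.144·111.32)² + (-0.195·86.88)²) = √(256.96346 + 287.01781) = 23.323 km
R11: √((-0.060·111.32)² + (0.093·86.88)²) = √(44.61171 + 65.28381) = 10.483 km
R12: √((-0.069·111.32)² + (-0.183·86.88)²) = √(58.99899 + 252.77947) = 17.657 km
R13: √((0.029·111.32)² + (0.140·86.88)²) = √(10.42179 + 147.94343) = 12.584 km
Threshold 15.5 km: R8 (9.363 km), R11 (10.483 km), R13 (12.584 km), R2 (13.706 km) are within range.

R8, R11, R13, R2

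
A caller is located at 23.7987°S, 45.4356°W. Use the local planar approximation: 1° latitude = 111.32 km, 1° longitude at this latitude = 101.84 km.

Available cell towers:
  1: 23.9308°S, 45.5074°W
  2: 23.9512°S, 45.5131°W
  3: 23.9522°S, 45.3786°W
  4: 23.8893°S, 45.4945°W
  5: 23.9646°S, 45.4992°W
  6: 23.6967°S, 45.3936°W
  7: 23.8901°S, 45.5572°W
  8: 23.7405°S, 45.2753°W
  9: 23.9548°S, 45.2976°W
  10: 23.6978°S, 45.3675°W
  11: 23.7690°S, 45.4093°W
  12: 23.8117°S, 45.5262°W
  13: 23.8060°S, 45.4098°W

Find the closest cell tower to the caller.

13

Distances from 23.7987°S, 45.4356°W:
1: √((-0.1321·111.32)² + (-0.0718·101.84)²) = √(216.247966 + 53.466982) = 16.4230 km
2: √((-0.1525·111.32)² + (-0.0775·101.84)²) = √(288.194762 + 62.293135) = 18.7213 km
3: √((-0.1535·111.32)² + (0.0570·101.84)²) = √(291.986757 + 33.696632) = 18.0467 km
4: √((-0.0906·111.32)² + (-0.0589·101.84)²) = √(101.719166 + 35.980515) = 11.7346 km
5: √((-0.1659·111.32)² + (-0.0636·101.84)²) = √(341.066581 + 41.951840) = 19.5709 km
6: √((0.1020·111.32)² + (0.0420·101.84)²) = √(128.927850 + 18.295124) = 12.1335 km
7: √((-0.0914·111.32)² + (-0.1216·101.84)²) = √(103.523462 + 153.357115) = 16.0275 km
8: √((0.0582·111.32)² + (0.1603·101.84)²) = √(41.975160 + 266.504058) = 17.5636 km
9: √((-0.1561·111.32)² + (0.1380·101.84)²) = √(301.961936 + 197.512667) = 22.3489 km
10: √((0.1009·111.32)² + (0.0681·101.84)²) = √(126.162047 + 48.098442) = 13.2008 km
11: √((0.0297·111.32)² + (0.0263·101.84)²) = √(10.930985 + 7.173784) = 4.2550 km
12: √((-0.0130·111.32)² + (-0.0906·101.84)²) = √(2.094272 + 85.132067) = 9.3395 km
13: √((-0.0073·111.32)² + (0.0258·101.84)²) = √(0.660377 + 6.903609) = 2.7503 km
Minimum: 13 at 2.7503 km.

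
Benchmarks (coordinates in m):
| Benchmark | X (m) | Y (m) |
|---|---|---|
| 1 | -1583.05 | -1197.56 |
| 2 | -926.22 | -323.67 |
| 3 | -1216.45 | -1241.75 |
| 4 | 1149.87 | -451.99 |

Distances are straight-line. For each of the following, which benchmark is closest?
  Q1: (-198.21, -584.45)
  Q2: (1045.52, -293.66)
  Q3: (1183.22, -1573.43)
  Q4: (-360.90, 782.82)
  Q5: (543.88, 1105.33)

Q1→2; Q2→4; Q3→4; Q4→2; Q5→4

Q1 at (-198.21, -584.45):
  1: √((-1384.84)² + (-613.11)²) = √(1917781.8256 + 375903.8721) = 1514.49 m
  2: √((-728.01)² + (260.78)²) = √(529998.5601 + 68006.2084) = 773.31 m
  3: √((-1018.24)² + (-657.30)²) = √(1036812.6976 + 432043.2900) = 1211.96 m
  4: √((1348.08)² + (132.46)²) = √(1817319.6864 + 17545.6516) = 1354.57 m
  → nearest: 2 (773.31 m)
Q2 at (1045.52, -293.66):
  1: √((-2628.57)² + (-903.90)²) = √(6909380.2449 + 817035.2100) = 2779.64 m
  2: √((-1971.74)² + (-30.01)²) = √(3887758.6276 + 900.6001) = 1971.97 m
  3: √((-2261.97)² + (-948.09)²) = √(5116508.2809 + 898874.6481) = 2452.63 m
  4: √((104.35)² + (-158.33)²) = √(10888.9225 + 25068.3889) = 189.62 m
  → nearest: 4 (189.62 m)
Q3 at (1183.22, -1573.43):
  1: √((-2766.27)² + (375.87)²) = √(7652249.7129 + 141278.2569) = 2791.69 m
  2: √((-2109.44)² + (1249.76)²) = √(4449737.1136 + 1561900.0576) = 2451.86 m
  3: √((-2399.67)² + (331.68)²) = √(5758416.1089 + 110011.6224) = 2422.48 m
  4: √((-33.35)² + (1121.44)²) = √(1112.2225 + 1257627.6736) = 1121.94 m
  → nearest: 4 (1121.94 m)
Q4 at (-360.90, 782.82):
  1: √((-1222.15)² + (-1980.38)²) = √(1493650.6225 + 3921904.9444) = 2327.13 m
  2: √((-565.32)² + (-1106.49)²) = √(319586.7024 + 1224320.1201) = 1242.54 m
  3: √((-855.55)² + (-2024.57)²) = √(731965.8025 + 4098883.6849) = 2197.92 m
  4: √((1510.77)² + (-1234.81)²) = √(2282425.9929 + 1524755.7361) = 1951.20 m
  → nearest: 2 (1242.54 m)
Q5 at (543.88, 1105.33):
  1: √((-2126.93)² + (-2302.89)²) = √(4523831.2249 + 5303302.3521) = 3134.83 m
  2: √((-1470.10)² + (-1429.00)²) = √(2161194.0100 + 2042041.0000) = 2050.18 m
  3: √((-1760.33)² + (-2347.08)²) = √(3098761.7089 + 5508784.5264) = 2933.86 m
  4: √((605.99)² + (-1557.32)²) = √(367223.8801 + 2425245.5824) = 1671.07 m
  → nearest: 4 (1671.07 m)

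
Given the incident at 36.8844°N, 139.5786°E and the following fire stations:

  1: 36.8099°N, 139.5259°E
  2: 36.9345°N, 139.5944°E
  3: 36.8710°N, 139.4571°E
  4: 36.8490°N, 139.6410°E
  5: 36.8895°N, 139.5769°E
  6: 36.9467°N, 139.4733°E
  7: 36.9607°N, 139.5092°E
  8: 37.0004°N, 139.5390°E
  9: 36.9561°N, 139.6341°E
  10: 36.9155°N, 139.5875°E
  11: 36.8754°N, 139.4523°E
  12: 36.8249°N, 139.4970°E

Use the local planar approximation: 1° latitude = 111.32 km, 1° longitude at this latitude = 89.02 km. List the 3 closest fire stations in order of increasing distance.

5, 10, 2

Distances from 36.8844°N, 139.5786°E:
1: √((-0.0745·111.32)² + (-0.0527·89.02)²) = √(68.779488 + 22.008802) = 9.5283 km
2: √((0.0501·111.32)² + (0.0158·89.02)²) = √(31.104401 + 1.978287) = 5.7518 km
3: √((-0.0134·111.32)² + (-0.1215·89.02)²) = √(2.225133 + 116.984342) = 10.9183 km
4: √((-0.0354·111.32)² + (0.0624·89.02)²) = √(15.529337 + 30.856336) = 6.8107 km
5: √((0.0051·111.32)² + (-0.0017·89.02)²) = √(0.322320 + 0.022902) = 0.5876 km
6: √((0.0623·111.32)² + (-0.1053·89.02)²) = √(48.097498 + 87.868239) = 11.6604 km
7: √((0.0763·111.32)² + (-0.0694·89.02)²) = √(72.143211 + 38.167536) = 10.5029 km
8: √((0.1160·111.32)² + (-0.0396·89.02)²) = √(166.748668 + 12.426979) = 13.3857 km
9: √((0.0717·111.32)² + (0.0555·89.02)²) = √(63.706641 + 24.409627) = 9.3870 km
10: √((0.0311·111.32)² + (0.0089·89.02)²) = √(11.985804 + 0.627704) = 3.5516 km
11: √((-0.0090·111.32)² + (-0.1263·89.02)²) = √(1.003764 + 126.410131) = 11.2878 km
12: √((-0.0595·111.32)² + (-0.0816·89.02)²) = √(43.871282 + 52.766161) = 9.8304 km
Sorted: 5 (0.5876 km) < 10 (3.5516 km) < 2 (5.7518 km) < 4 (6.8107 km) < 9 (9.3870 km) < …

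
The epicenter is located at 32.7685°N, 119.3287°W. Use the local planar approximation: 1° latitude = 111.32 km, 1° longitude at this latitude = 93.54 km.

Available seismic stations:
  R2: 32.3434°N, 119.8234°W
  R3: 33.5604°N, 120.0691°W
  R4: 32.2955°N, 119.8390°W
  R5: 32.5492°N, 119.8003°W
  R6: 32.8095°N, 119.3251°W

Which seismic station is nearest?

R6

Distances from 32.7685°N, 119.3287°W:
R2: 66.1868 km
R3: 112.1058 km
R4: 71.0701 km
R5: 50.4179 km
R6: 4.5765 km
Minimum: R6 at 4.5765 km.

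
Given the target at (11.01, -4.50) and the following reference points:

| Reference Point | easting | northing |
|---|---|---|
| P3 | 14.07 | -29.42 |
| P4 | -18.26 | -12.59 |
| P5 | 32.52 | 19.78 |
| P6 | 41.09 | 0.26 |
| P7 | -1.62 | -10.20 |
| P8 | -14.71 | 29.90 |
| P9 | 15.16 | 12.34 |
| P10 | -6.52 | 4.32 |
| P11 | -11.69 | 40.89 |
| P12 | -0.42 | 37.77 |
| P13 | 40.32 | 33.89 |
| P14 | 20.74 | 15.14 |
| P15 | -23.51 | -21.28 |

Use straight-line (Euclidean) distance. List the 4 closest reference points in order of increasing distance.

P7, P9, P10, P14

Distances from (11.01, -4.50):
P3: √((3.06)² + (-24.92)²) = √(9.3636 + 621.0064) = 25.11
P4: √((-29.27)² + (-8.09)²) = √(856.7329 + 65.4481) = 30.37
P5: √((21.51)² + (24.28)²) = √(462.6801 + 589.5184) = 32.44
P6: √((30.08)² + (4.76)²) = √(904.8064 + 22.6576) = 30.45
P7: √((-12.63)² + (-5.70)²) = √(159.5169 + 32.4900) = 13.86
P8: √((-25.72)² + (34.40)²) = √(661.5184 + 1183.3600) = 42.95
P9: √((4.15)² + (16.84)²) = √(17.2225 + 283.5856) = 17.34
P10: √((-17.53)² + (8.82)²) = √(307.3009 + 77.7924) = 19.62
P11: √((-22.70)² + (45.39)²) = √(515.2900 + 2060.2521) = 50.75
P12: √((-11.43)² + (42.27)²) = √(130.6449 + 1786.7529) = 43.79
P13: √((29.31)² + (38.39)²) = √(859.0761 + 1473.7921) = 48.30
P14: √((9.73)² + (19.64)²) = √(94.6729 + 385.7296) = 21.92
P15: √((-34.52)² + (-16.78)²) = √(1191.6304 + 281.5684) = 38.38
Sorted: P7 (13.86) < P9 (17.34) < P10 (19.62) < P14 (21.92) < P3 (25.11) < P4 (30.37) < …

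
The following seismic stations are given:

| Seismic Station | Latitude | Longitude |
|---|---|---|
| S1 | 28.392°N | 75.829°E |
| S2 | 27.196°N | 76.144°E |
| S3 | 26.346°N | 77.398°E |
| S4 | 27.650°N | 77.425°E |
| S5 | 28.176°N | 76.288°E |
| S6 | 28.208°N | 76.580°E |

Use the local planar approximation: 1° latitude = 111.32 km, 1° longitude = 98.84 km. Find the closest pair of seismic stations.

Pairwise distances:
S1–S2: √((-1.196·111.32)² + (0.315·98.84)²) = √(17725.91876 + 969.36332) = 136.731 km
S1–S3: √((-2.046·111.32)² + (1.569·98.84)²) = √(51874.94557 + 24049.79399) = 275.544 km
S1–S4: √((-0.742·111.32)² + (1.596·98.84)²) = √(6822.66749 + 24884.63342) = 178.065 km
S1–S5: √((-0.216·111.32)² + (0.459·98.84)²) = √(578.16780 + 2058.21550) = 51.346 km
S1–S6: √((-0.184·111.32)² + (0.751·98.84)²) = √(419.54837 + 5509.92069) = 77.003 km
S2–S3: √((-0.850·111.32)² + (1.254·98.84)²) = √(8953.32288 + 15362.45227) = 155.935 km
S2–S4: √((0.454·111.32)² + (1.281·98.84)²) = √(2554.21882 + 16031.11513) = 136.328 km
S2–S5: √((0.980·111.32)² + (0.144·98.84)²) = √(11901.41356 + 202.57715) = 110.018 km
S2–S6: √((1.012·111.32)² + (0.436·98.84)²) = √(12691.33829 + 1857.11352) = 120.617 km
S3–S4: √((1.304·111.32)² + (0.027·98.84)²) = √(21071.79721 + 7.12185) = 145.186 km
S3–S5: √((1.830·111.32)² + (-1.110·98.84)²) = √(41500.04568 + 12036.81071) = 231.380 km
S3–S6: √((1.862·111.32)² + (-0.818·98.84)²) = √(42964.10296 + 6536.90361) = 222.488 km
S4–S5: √((0.526·111.32)² + (-1.137·98.84)²) = √(3428.60839 + 12629.50714) = 126.721 km
S4–S6: √((0.558·111.32)² + (-0.845·98.84)²) = √(3858.46703 + 6975.55699) = 104.087 km
S5–S6: √((0.032·111.32)² + (0.292·98.84)²) = √(12.68955 + 832.97348) = 29.080 km
Closest pair: S5–S6 at 29.080 km.

S5 and S6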